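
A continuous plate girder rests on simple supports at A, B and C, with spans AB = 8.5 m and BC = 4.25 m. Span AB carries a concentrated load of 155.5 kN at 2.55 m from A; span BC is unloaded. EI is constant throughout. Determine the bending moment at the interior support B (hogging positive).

Insert a hinge at B; M_B is the redundant, and each span becomes simply supported.
Rotations at B on the released spans (each span's end-slope, ×1/EI):
  span AB: point load 155.5 at a = 2.55: Pab(L + a)/(6LEI) = 511.2/EI
  relative rotation θ_0 = (511.2 + 0)/EI = 511.2/EI
A unit hogging moment at B produces rotation L₁/(3EI) + L₂/(3EI) = 4.25/EI.
Slope continuity at B: θ_0 = M_B·4.25/EI, so M_B = 511.2/4.25 = 120.3 kN·m (hogging).

M_B = 120.3 kN·m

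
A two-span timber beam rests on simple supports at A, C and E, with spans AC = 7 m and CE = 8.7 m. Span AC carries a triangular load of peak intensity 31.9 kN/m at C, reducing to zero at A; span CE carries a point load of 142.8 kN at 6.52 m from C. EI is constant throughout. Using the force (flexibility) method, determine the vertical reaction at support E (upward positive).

R_E = 92.39 kN

Release continuity at C by inserting a hinge; the redundant is the internal moment M_C. The primary structure is two simply-supported spans AC and CE.
End slopes at the hinge C, treating each span as simply supported:
  span AC: triangular load, peak 31.9: w₀L³/(45EI) = 243.1/EI
  span CE: point load 142.8 at a = 6.52: Pab(L + b)/(6LEI) = 423/EI
  relative rotation θ_0 = (243.1 + 423)/EI = 666.2/EI
A unit hogging moment at C produces rotation L₁/(3EI) + L₂/(3EI) = 5.233/EI.
Compatibility: M_C·(L₁+L₂)/(3EI) = θ_0, giving M_C = 127.3 kN·m (hogging).
Span CE, ΣM about E: R_C^{CE}·8.7 = 311.3 + 127.3, so R_C^{CE} = 50.41 kN and R_E = 142.8 − 50.41 = 92.39 kN.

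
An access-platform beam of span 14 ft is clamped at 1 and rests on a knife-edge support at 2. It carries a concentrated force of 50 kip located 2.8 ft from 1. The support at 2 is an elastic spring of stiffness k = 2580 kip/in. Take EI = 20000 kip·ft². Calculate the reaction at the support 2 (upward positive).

R_2 = 2.798 kip

Take the reaction at 2 as the redundant and release it; the primary structure is a cantilever fixed at 1.
Downward deflection at the released point 2 due to the loads:
  point load 50 at a = 2.8: Pa²(3L − a)/(6EI) = 2561/EI
Flexibility coefficient — unit upward force at 2: δ_{22} = L³/(3EI) = 914.7/EI.
With EI = 20000 kip·ft²: δ_0 = 0.12805 ft and δ_{22} = 0.045733 ft/kip.
Compatibility — the spring shortens by R_2/k under the reaction it provides: δ_0 − R_2·δ_{22} = R_2/k. With 1/k = 1/(2580×12) ft/kip = 0.000032 ft/kip, R_2 = δ_0 / (δ_{22} + 1/k) = 0.12805 / (0.045733 + 0.000032) = 2.798 kip.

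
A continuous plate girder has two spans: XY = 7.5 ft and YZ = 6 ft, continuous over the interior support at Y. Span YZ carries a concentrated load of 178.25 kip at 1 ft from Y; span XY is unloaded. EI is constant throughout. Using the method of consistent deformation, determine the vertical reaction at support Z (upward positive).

R_Z = 19.62 kip

Insert a hinge at Y; M_Y is the redundant, and each span becomes simply supported.
Rotations at Y on the released spans (each span's end-slope, ×1/EI):
  span YZ: point load 178.25 at a = 1: Pab(L + b)/(6LEI) = 272.3/EI
  relative rotation θ_0 = (0 + 272.3)/EI = 272.3/EI
A unit hogging moment at Y produces rotation L₁/(3EI) + L₂/(3EI) = 4.5/EI.
Slope continuity at Y: θ_0 = M_Y·4.5/EI, so M_Y = 272.3/4.5 = 60.52 kip·ft (hogging).
Span YZ, ΣM about Z: R_Y^{YZ}·6 = 891.2 + 60.52, so R_Y^{YZ} = 158.6 kip and R_Z = 178.2 − 158.6 = 19.62 kip.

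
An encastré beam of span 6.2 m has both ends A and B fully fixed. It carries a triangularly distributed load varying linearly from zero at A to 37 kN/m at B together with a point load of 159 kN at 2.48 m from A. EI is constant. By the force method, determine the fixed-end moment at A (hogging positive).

Release both end moments; the primary structure is a simply-supported span AB with redundants M_A and M_B.
End rotations of the released simple span under the applied load (×1/EI):
  at A: triangular load, peak 37: 7w₀L³/(360EI) = 171.5/EI
  at B: triangular load, peak 37: w₀L³/(45EI) = 196/EI
  at A: point load 159 at a = 2.48: Pab(L + b)/(6LEI) = 391.2/EI
  at B: point load 159 at a = 2.48: Pab(L + a)/(6LEI) = 342.3/EI
  θ_A0 = 562.6/EI,  θ_B0 = 538.2/EI
Flexibility coefficients: a unit moment at one end gives L/(3EI) there and L/(6EI) at the far end, so f₁₁ = f₂₂ = 2.067/EI and f₁₂ = f₂₁ = 1.033/EI.
Compatibility — zero rotation at each built-in end:
  2.067 M_A + 1.033 M_B = 562.6
  1.033 M_A + 2.067 M_B = 538.2
Solving the pair gives M_A = 189.4 kN·m and M_B = 165.8 kN·m (hogging).

M_A = 189.4 kN·m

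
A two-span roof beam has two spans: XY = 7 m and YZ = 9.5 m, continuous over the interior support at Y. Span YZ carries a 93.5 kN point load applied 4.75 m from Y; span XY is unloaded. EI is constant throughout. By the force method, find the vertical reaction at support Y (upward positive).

Release continuity at Y by inserting a hinge; the redundant is the internal moment M_Y. The primary structure is two simply-supported spans XY and YZ.
Discontinuity in slope at Y on the released structure — sum the simple-span end rotations:
  span YZ: point load 93.5 at a = 4.75: Pab(L + b)/(6LEI) = 527.4/EI
  relative rotation θ_0 = (0 + 527.4)/EI = 527.4/EI
A unit hogging moment at Y produces rotation L₁/(3EI) + L₂/(3EI) = 5.5/EI.
Slope continuity at Y: θ_0 = M_Y·5.5/EI, so M_Y = 527.4/5.5 = 95.89 kN·m (hogging).
Span XY, ΣM about X with M_Y applied at Y: R_Y^{XY}·7 = 0 + 95.89, so R_Y^{XY} = 13.7 kN and R_X = 0 − 13.7 = -13.7 kN.
Span YZ, ΣM about Z: R_Y^{YZ}·9.5 = 444.1 + 95.89, so R_Y^{YZ} = 56.84 kN and R_Z = 93.5 − 56.84 = 36.66 kN.
R_Y = 13.7 + 56.84 = 70.54 kN.

R_Y = 70.54 kN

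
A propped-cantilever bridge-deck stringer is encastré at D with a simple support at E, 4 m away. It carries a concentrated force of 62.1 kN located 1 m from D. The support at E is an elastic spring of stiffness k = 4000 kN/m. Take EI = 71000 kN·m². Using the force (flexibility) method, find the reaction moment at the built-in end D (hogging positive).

M_D = 50.45 kN·m

Take the reaction at E as the redundant and release it; the primary structure is a cantilever fixed at D.
Deflection at E on the released cantilever, summing each load's contribution:
  point load 62.1 at a = 1: Pa²(3L − a)/(6EI) = 113.8/EI
Flexibility coefficient — unit upward force at E: δ_{EE} = L³/(3EI) = 21.33/EI.
With EI = 71000 kN·m²: δ_0 = 0.001604 m and δ_{EE} = 0.0003 m/kN.
Compatibility — the spring shortens by R_E/k under the reaction it provides: δ_0 − R_E·δ_{EE} = R_E/k. With 1/k = 0.00025 m/kN, R_E = δ_0 / (δ_{EE} + 1/k) = 0.001604 / (0.0003 + 0.00025) = 2.913 kN.
Moment equilibrium about D: M_D = Σ(load moments about D) − R_E·L = 62.1 − 2.913×4 = 50.45 kN·m.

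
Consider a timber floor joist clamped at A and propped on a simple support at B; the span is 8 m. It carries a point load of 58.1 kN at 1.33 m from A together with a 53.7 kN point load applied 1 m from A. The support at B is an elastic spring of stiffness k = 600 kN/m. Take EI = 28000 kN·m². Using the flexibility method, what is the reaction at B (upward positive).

Choose R_B as the redundant. The primary structure is the cantilever fixed at A.
Primary-structure tip deflection at B by superposition:
  point load 58.1 at a = 1.33: Pa²(3L − a)/(6EI) = 388.3/EI
  point load 53.7 at a = 1: Pa²(3L − a)/(6EI) = 205.8/EI
  δ_0 = 594.2/EI
Tip deflection under a unit load at B: L³/(3EI) = 170.7/EI.
With EI = 28000 kN·m²: δ_0 = 0.02122 m and δ_{BB} = 0.006095 m/kN.
Compatibility — the spring shortens by R_B/k under the reaction it provides: δ_0 − R_B·δ_{BB} = R_B/k. With 1/k = 0.001667 m/kN, R_B = δ_0 / (δ_{BB} + 1/k) = 0.02122 / (0.006095 + 0.001667) = 2.734 kN.

R_B = 2.734 kN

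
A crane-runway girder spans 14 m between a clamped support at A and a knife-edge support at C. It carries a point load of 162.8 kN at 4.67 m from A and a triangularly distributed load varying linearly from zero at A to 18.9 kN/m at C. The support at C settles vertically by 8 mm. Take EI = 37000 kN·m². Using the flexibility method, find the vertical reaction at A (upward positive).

Choose R_C as the redundant. The primary structure is the cantilever fixed at A.
Downward deflection at the released point C due to the loads:
  point load 162.8 at a = 4.67: Pa²(3L − a)/(6EI) = 22090/EI
  triangular load, peak 18.9 at the free end: 11w₀L⁴/(120EI) = 66556/EI
  δ_0 = 88646/EI
Flexibility coefficient — unit upward force at C: δ_{CC} = L³/(3EI) = 914.7/EI.
With EI = 37000 kN·m²: δ_0 = 2.3958 m and δ_{CC} = 0.024721 m/kN.
Compatibility — the beam at C must follow the support down by 0.008 m: δ_0 − R_C·δ_{CC} = 0.008, so R_C = (2.3958 − 0.008)/0.024721 = 96.59 kN.
Vertical equilibrium: R_A = ΣP − R_C = 295.1 − 96.59 = 198.5 kN.

R_A = 198.5 kN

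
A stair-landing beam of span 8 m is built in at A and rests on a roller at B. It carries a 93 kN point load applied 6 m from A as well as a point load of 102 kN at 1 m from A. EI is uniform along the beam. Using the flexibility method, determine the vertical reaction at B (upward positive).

Take the reaction at B as the redundant and release it; the primary structure is a cantilever fixed at A.
Downward deflection at the released point B due to the loads:
  point load 93 at a = 6: Pa²(3L − a)/(6EI) = 10044/EI
  point load 102 at a = 1: Pa²(3L − a)/(6EI) = 391/EI
  δ_0 = 10435/EI
Tip deflection under a unit load at B: L³/(3EI) = 170.7/EI.
Compatibility at B: δ_0 − R_B·δ_{BB} = 0, so R_B = 10435/170.7 = 61.14 kN.

R_B = 61.14 kN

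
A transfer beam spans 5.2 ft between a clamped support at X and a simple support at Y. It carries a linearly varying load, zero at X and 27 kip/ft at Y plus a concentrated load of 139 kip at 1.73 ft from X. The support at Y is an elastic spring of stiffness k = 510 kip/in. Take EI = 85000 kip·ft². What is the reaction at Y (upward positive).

R_Y = 45.61 kip

Release the roller at Y. Primary structure: cantilever fixed at X.
Free-end deflection of the primary structure under the applied loading (downward +):
  triangular load, peak 27 at the free end: 11w₀L⁴/(120EI) = 1810/EI
  point load 139 at a = 1.73: Pa²(3L − a)/(6EI) = 961.7/EI
  δ_0 = 2771/EI
Tip deflection under a unit load at Y: L³/(3EI) = 46.87/EI.
With EI = 85000 kip·ft²: δ_0 = 0.032604 ft and δ_{YY} = 0.000551 ft/kip.
Compatibility — the spring shortens by R_Y/k under the reaction it provides: δ_0 − R_Y·δ_{YY} = R_Y/k. With 1/k = 1/(510×12) ft/kip = 0.000163 ft/kip, R_Y = δ_0 / (δ_{YY} + 1/k) = 0.032604 / (0.000551 + 0.000163) = 45.61 kip.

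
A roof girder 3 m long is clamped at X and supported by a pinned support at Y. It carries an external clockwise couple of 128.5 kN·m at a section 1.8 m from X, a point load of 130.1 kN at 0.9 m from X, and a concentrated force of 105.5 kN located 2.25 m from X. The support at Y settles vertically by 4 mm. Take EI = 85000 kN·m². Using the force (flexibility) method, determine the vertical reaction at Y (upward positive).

R_Y = 98.76 kN

Release the roller at Y. Primary structure: cantilever fixed at X.
Deflection at Y on the released cantilever, summing each load's contribution:
  clockwise couple 128.5 at a = 1.8: M₀a(2L − a)/(2EI) = 485.7/EI
  point load 130.1 at a = 0.9: Pa²(3L − a)/(6EI) = 142.3/EI
  point load 105.5 at a = 2.25: Pa²(3L − a)/(6EI) = 600.9/EI
  δ_0 = 1229/EI
Tip deflection under a unit load at Y: L³/(3EI) = 9/EI.
With EI = 85000 kN·m²: δ_0 = 0.014457 m and δ_{YY} = 0.000106 m/kN.
Compatibility — the beam at Y must follow the support down by 0.004 m: δ_0 − R_Y·δ_{YY} = 0.004, so R_Y = (0.014457 − 0.004)/0.000106 = 98.76 kN.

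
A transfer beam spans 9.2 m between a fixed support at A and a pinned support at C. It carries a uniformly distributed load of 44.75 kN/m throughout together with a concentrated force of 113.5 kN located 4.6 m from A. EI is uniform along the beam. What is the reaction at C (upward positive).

Choose R_C as the redundant. The primary structure is the cantilever fixed at A.
Deflection at C on the released cantilever, summing each load's contribution:
  UDL 44.75: wL⁴/(8EI) = 40073/EI
  point load 113.5 at a = 4.6: Pa²(3L − a)/(6EI) = 9206/EI
  δ_0 = 49280/EI
Flexibility coefficient — unit upward force at C: δ_{CC} = L³/(3EI) = 259.6/EI.
Compatibility at C: δ_0 − R_C·δ_{CC} = 0, so R_C = 49280/259.6 = 189.9 kN.

R_C = 189.9 kN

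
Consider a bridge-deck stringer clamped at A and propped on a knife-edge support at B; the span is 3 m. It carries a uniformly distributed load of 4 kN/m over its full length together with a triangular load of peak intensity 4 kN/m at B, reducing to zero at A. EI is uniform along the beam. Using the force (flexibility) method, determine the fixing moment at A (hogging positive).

Release the roller at B. Primary structure: cantilever fixed at A.
Primary-structure tip deflection at B by superposition:
  UDL 4: wL⁴/(8EI) = 40.5/EI
  triangular load, peak 4 at the free end: 11w₀L⁴/(120EI) = 29.7/EI
  δ_0 = 70.2/EI
Flexibility coefficient — unit upward force at B: δ_{BB} = L³/(3EI) = 9/EI.
The prop prevents deflection at B: R_B = δ_0/δ_{BB} = 70.2/9 = 7.8 kN.
Moment equilibrium about A: M_A = Σ(load moments about A) − R_B·L = 30 − 7.8×3 = 6.6 kN·m.

M_A = 6.6 kN·m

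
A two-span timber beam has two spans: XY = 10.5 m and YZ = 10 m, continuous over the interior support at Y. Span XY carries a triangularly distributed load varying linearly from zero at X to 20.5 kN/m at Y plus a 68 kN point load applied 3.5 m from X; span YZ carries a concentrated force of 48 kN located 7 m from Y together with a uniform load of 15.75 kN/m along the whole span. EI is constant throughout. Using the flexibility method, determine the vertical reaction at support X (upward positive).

Insert a hinge at Y; M_Y is the redundant, and each span becomes simply supported.
Rotations at Y on the released spans (each span's end-slope, ×1/EI):
  span XY: triangular load, peak 20.5: w₀L³/(45EI) = 527.4/EI
  span XY: point load 68 at a = 3.5: Pab(L + a)/(6LEI) = 370.2/EI
  span YZ: point load 48 at a = 7: Pab(L + b)/(6LEI) = 218.4/EI
  span YZ: UDL 15.75: wL³/(24EI) = 656.2/EI
  relative rotation θ_0 = (897.6 + 874.6)/EI = 1772/EI
A unit hogging moment at Y produces rotation L₁/(3EI) + L₂/(3EI) = 6.833/EI.
Compatibility: M_Y·(L₁+L₂)/(3EI) = θ_0, giving M_Y = 259.4 kN·m (hogging).
Span XY, ΣM about X with M_Y applied at Y: R_Y^{XY}·10.5 = 991.4 + 259.4, so R_Y^{XY} = 119.1 kN and R_X = 175.6 − 119.1 = 56.51 kN.

R_X = 56.51 kN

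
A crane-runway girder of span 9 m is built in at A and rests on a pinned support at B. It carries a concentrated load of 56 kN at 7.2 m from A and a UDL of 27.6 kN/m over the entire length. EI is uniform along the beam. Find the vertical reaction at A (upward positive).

Release the roller at B. Primary structure: cantilever fixed at A.
Deflection at B on the released cantilever, summing each load's contribution:
  point load 56 at a = 7.2: Pa²(3L − a)/(6EI) = 9580/EI
  UDL 27.6: wL⁴/(8EI) = 22635/EI
  δ_0 = 32215/EI
Tip deflection under a unit load at B: L³/(3EI) = 243/EI.
Compatibility at B: δ_0 − R_B·δ_{BB} = 0, so R_B = 32215/243 = 132.6 kN.
Vertical equilibrium: R_A = ΣP − R_B = 304.4 − 132.6 = 171.8 kN.

R_A = 171.8 kN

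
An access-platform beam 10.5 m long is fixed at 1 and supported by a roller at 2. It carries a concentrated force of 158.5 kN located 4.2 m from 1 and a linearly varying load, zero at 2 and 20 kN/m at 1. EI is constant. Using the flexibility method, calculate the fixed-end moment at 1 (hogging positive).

M_1 = 466.5 kN·m

Take the reaction at 2 as the redundant and release it; the primary structure is a cantilever fixed at 1.
Free-end deflection of the primary structure under the applied loading (downward +):
  point load 158.5 at a = 4.2: Pa²(3L − a)/(6EI) = 12722/EI
  triangular load, peak 20 at the fixed end: w₀L⁴/(30EI) = 8103/EI
  δ_0 = 20825/EI
Tip deflection under a unit load at 2: L³/(3EI) = 385.9/EI.
The prop prevents deflection at 2: R_2 = δ_0/δ_{22} = 20825/385.9 = 53.97 kN.
Moment equilibrium about 1: M_1 = Σ(load moments about 1) − R_2·L = 1033 − 53.97×10.5 = 466.5 kN·m.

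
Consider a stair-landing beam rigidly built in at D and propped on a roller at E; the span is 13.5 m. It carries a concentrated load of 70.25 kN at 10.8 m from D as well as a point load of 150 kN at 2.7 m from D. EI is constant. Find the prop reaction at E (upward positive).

R_E = 57.86 kN

Release the roller at E. Primary structure: cantilever fixed at D.
Primary-structure tip deflection at E by superposition:
  point load 70.25 at a = 10.8: Pa²(3L − a)/(6EI) = 40560/EI
  point load 150 at a = 2.7: Pa²(3L − a)/(6EI) = 6889/EI
  δ_0 = 47449/EI
Flexibility coefficient — unit upward force at E: δ_{EE} = L³/(3EI) = 820.1/EI.
Compatibility at E: δ_0 − R_E·δ_{EE} = 0, so R_E = 47449/820.1 = 57.86 kN.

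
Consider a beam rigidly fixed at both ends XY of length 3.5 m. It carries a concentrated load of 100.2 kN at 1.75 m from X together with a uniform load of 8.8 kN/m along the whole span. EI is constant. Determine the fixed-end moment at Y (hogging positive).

M_Y = 52.82 kN·m

Take the two fixed-end moments M_X, M_Y as redundants; the released structure is the simple span XY.
Simple-span end rotations at X and Y under the given loads:
  at X: point load 100.2 at a = 1.75: Pab(L + b)/(6LEI) = 76.72/EI
  at Y: point load 100.2 at a = 1.75: Pab(L + a)/(6LEI) = 76.72/EI
  at X: UDL 8.8: wL³/(24EI) = 15.72/EI
  at Y: UDL 8.8: wL³/(24EI) = 15.72/EI
  θ_X0 = 92.44/EI,  θ_Y0 = 92.44/EI
Flexibility coefficients: a unit moment at one end gives L/(3EI) there and L/(6EI) at the far end, so f₁₁ = f₂₂ = 1.167/EI and f₁₂ = f₂₁ = 0.5833/EI.
Compatibility — zero rotation at each built-in end:
  1.167 M_X + 0.5833 M_Y = 92.44
  0.5833 M_X + 1.167 M_Y = 92.44
Solving the pair gives M_X = 52.82 kN·m and M_Y = 52.82 kN·m (hogging).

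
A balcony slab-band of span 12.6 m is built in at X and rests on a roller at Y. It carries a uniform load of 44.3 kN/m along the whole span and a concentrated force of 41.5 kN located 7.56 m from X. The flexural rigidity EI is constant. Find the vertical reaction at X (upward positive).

R_X = 372.4 kN

Choose R_Y as the redundant. The primary structure is the cantilever fixed at X.
Downward deflection at the released point Y due to the loads:
  UDL 44.3: wL⁴/(8EI) = 139571/EI
  point load 41.5 at a = 7.56: Pa²(3L − a)/(6EI) = 11954/EI
  δ_0 = 151525/EI
Tip deflection under a unit load at Y: L³/(3EI) = 666.8/EI.
Compatibility at Y: δ_0 − R_Y·δ_{YY} = 0, so R_Y = 151525/666.8 = 227.2 kN.
Vertical equilibrium: R_X = ΣP − R_Y = 599.7 − 227.2 = 372.4 kN.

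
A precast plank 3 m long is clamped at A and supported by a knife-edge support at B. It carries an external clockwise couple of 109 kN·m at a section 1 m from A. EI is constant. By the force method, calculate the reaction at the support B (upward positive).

R_B = 30.28 kN

Release the roller at B. Primary structure: cantilever fixed at A.
Deflection at B on the released cantilever, summing each load's contribution:
  clockwise couple 109 at a = 1: M₀a(2L − a)/(2EI) = 272.5/EI
Flexibility coefficient — unit upward force at B: δ_{BB} = L³/(3EI) = 9/EI.
Compatibility at B: δ_0 − R_B·δ_{BB} = 0, so R_B = 272.5/9 = 30.28 kN.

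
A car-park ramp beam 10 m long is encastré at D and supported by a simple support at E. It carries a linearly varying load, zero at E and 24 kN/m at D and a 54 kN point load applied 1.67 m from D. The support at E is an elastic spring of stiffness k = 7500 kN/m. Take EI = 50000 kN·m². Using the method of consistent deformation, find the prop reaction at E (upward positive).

Take the reaction at E as the redundant and release it; the primary structure is a cantilever fixed at D.
Primary-structure tip deflection at E by superposition:
  triangular load, peak 24 at the fixed end: w₀L⁴/(30EI) = 8000/EI
  point load 54 at a = 1.67: Pa²(3L − a)/(6EI) = 711.1/EI
  δ_0 = 8711/EI
Tip deflection under a unit load at E: L³/(3EI) = 333.3/EI.
With EI = 50000 kN·m²: δ_0 = 0.17422 m and δ_{EE} = 0.006667 m/kN.
Compatibility — the spring shortens by R_E/k under the reaction it provides: δ_0 − R_E·δ_{EE} = R_E/k. With 1/k = 0.000133 m/kN, R_E = δ_0 / (δ_{EE} + 1/k) = 0.17422 / (0.006667 + 0.000133) = 25.62 kN.

R_E = 25.62 kN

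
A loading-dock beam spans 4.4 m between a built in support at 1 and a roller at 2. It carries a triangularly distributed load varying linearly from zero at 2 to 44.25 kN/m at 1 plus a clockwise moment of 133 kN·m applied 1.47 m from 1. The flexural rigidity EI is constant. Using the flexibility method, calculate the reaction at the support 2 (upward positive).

Take the reaction at 2 as the redundant and release it; the primary structure is a cantilever fixed at 1.
Downward deflection at the released point 2 due to the loads:
  triangular load, peak 44.25 at the fixed end: w₀L⁴/(30EI) = 552.8/EI
  clockwise couple 133 at a = 1.47: M₀a(2L − a)/(2EI) = 716.5/EI
  δ_0 = 1269/EI
Tip deflection under a unit load at 2: L³/(3EI) = 28.39/EI.
The prop prevents deflection at 2: R_2 = δ_0/δ_{22} = 1269/28.39 = 44.71 kN.

R_2 = 44.71 kN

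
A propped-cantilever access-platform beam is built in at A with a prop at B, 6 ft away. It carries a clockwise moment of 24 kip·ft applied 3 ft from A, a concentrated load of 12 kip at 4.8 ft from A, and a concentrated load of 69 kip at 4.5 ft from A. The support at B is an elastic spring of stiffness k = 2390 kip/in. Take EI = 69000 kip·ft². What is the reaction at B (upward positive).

Take the reaction at B as the redundant and release it; the primary structure is a cantilever fixed at A.
Primary-structure tip deflection at B by superposition:
  clockwise couple 24 at a = 3: M₀a(2L − a)/(2EI) = 324/EI
  point load 12 at a = 4.8: Pa²(3L − a)/(6EI) = 608.3/EI
  point load 69 at a = 4.5: Pa²(3L − a)/(6EI) = 3144/EI
  δ_0 = 4076/EI
Flexibility coefficient — unit upward force at B: δ_{BB} = L³/(3EI) = 72/EI.
With EI = 69000 kip·ft²: δ_0 = 0.059073 ft and δ_{BB} = 0.001043 ft/kip.
Compatibility — the spring shortens by R_B/k under the reaction it provides: δ_0 − R_B·δ_{BB} = R_B/k. With 1/k = 1/(2390×12) ft/kip = 0.000035 ft/kip, R_B = δ_0 / (δ_{BB} + 1/k) = 0.059073 / (0.001043 + 0.000035) = 54.78 kip.

R_B = 54.78 kip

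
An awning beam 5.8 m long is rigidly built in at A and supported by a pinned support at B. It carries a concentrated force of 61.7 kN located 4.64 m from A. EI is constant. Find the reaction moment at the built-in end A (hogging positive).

M_A = 34.35 kN·m

Remove the prop at B; the released (primary) structure is a cantilever built in at A.
Free-end deflection of the primary structure under the applied loading (downward +):
  point load 61.7 at a = 4.64: Pa²(3L − a)/(6EI) = 2825/EI
Flexibility coefficient — unit upward force at B: δ_{BB} = L³/(3EI) = 65.04/EI.
Compatibility at B: δ_0 − R_B·δ_{BB} = 0, so R_B = 2825/65.04 = 43.44 kN.
Moment equilibrium about A: M_A = Σ(load moments about A) − R_B·L = 286.3 − 43.44×5.8 = 34.35 kN·m.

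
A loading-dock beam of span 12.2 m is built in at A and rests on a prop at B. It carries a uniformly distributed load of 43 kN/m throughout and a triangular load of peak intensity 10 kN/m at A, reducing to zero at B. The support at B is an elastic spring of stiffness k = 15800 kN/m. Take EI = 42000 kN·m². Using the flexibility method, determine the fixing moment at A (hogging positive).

M_A = 910.4 kN·m

Remove the prop at B; the released (primary) structure is a cantilever built in at A.
Free-end deflection of the primary structure under the applied loading (downward +):
  UDL 43: wL⁴/(8EI) = 119074/EI
  triangular load, peak 10 at the fixed end: w₀L⁴/(30EI) = 7384/EI
  δ_0 = 126459/EI
Tip deflection under a unit load at B: L³/(3EI) = 605.3/EI.
With EI = 42000 kN·m²: δ_0 = 3.0109 m and δ_{BB} = 0.014411 m/kN.
Compatibility — the spring shortens by R_B/k under the reaction it provides: δ_0 − R_B·δ_{BB} = R_B/k. With 1/k = 0.000063 m/kN, R_B = δ_0 / (δ_{BB} + 1/k) = 3.0109 / (0.014411 + 0.000063) = 208 kN.
Moment equilibrium about A: M_A = Σ(load moments about A) − R_B·L = 3448 − 208×12.2 = 910.4 kN·m.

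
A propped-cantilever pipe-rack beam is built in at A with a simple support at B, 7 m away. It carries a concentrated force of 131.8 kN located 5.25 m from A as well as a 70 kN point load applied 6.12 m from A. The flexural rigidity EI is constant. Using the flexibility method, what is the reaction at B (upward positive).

Take the reaction at B as the redundant and release it; the primary structure is a cantilever fixed at A.
Free-end deflection of the primary structure under the applied loading (downward +):
  point load 131.8 at a = 5.25: Pa²(3L − a)/(6EI) = 9536/EI
  point load 70 at a = 6.12: Pa²(3L − a)/(6EI) = 6502/EI
  δ_0 = 16038/EI
Tip deflection under a unit load at B: L³/(3EI) = 114.3/EI.
The prop prevents deflection at B: R_B = δ_0/δ_{BB} = 16038/114.3 = 140.3 kN.

R_B = 140.3 kN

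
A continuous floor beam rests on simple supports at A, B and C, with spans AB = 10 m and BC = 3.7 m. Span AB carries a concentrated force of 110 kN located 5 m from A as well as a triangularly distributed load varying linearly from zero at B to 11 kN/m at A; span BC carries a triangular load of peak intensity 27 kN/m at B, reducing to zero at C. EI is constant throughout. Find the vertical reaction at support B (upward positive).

Release continuity at B by inserting a hinge; the redundant is the internal moment M_B. The primary structure is two simply-supported spans AB and BC.
Discontinuity in slope at B on the released structure — sum the simple-span end rotations:
  span AB: point load 110 at a = 5: Pab(L + a)/(6LEI) = 687.5/EI
  span AB: triangular load, peak 11: 7w₀L³/(360EI) = 213.9/EI
  span BC: triangular load, peak 27: w₀L³/(45EI) = 30.39/EI
  relative rotation θ_0 = (901.4 + 30.39)/EI = 931.8/EI
A unit hogging moment at B produces rotation L₁/(3EI) + L₂/(3EI) = 4.567/EI.
Slope continuity at B: θ_0 = M_B·4.567/EI, so M_B = 931.8/4.567 = 204 kN·m (hogging).
Span AB, ΣM about A with M_B applied at B: R_B^{AB}·10 = 733.3 + 204, so R_B^{AB} = 93.74 kN and R_A = 165 − 93.74 = 71.26 kN.
Span BC, ΣM about C: R_B^{BC}·3.7 = 123.2 + 204, so R_B^{BC} = 88.45 kN and R_C = 49.95 − 88.45 = -38.5 kN.
R_B = 93.74 + 88.45 = 182.2 kN.

R_B = 182.2 kN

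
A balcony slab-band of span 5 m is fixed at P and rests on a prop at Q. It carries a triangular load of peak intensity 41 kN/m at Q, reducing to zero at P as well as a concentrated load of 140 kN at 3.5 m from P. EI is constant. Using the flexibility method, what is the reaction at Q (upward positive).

R_Q = 135.3 kN

Release the roller at Q. Primary structure: cantilever fixed at P.
Downward deflection at the released point Q due to the loads:
  triangular load, peak 41 at the free end: 11w₀L⁴/(120EI) = 2349/EI
  point load 140 at a = 3.5: Pa²(3L − a)/(6EI) = 3287/EI
  δ_0 = 5636/EI
Tip deflection under a unit load at Q: L³/(3EI) = 41.67/EI.
The prop prevents deflection at Q: R_Q = δ_0/δ_{QQ} = 5636/41.67 = 135.3 kN.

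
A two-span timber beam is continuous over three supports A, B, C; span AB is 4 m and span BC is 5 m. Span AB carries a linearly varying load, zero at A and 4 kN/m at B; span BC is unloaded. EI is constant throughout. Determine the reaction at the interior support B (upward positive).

R_B = 6.187 kN

Insert a hinge at B; M_B is the redundant, and each span becomes simply supported.
Discontinuity in slope at B on the released structure — sum the simple-span end rotations:
  span AB: triangular load, peak 4: w₀L³/(45EI) = 5.689/EI
  relative rotation θ_0 = (5.689 + 0)/EI = 5.689/EI
A unit hogging moment at B produces rotation L₁/(3EI) + L₂/(3EI) = 3/EI.
Slope continuity at B: θ_0 = M_B·3/EI, so M_B = 5.689/3 = 1.896 kN·m (hogging).
Span AB, ΣM about A with M_B applied at B: R_B^{AB}·4 = 21.33 + 1.896, so R_B^{AB} = 5.807 kN and R_A = 8 − 5.807 = 2.193 kN.
Span BC, ΣM about C: R_B^{BC}·5 = 0 + 1.896, so R_B^{BC} = 0.3793 kN and R_C = 0 − 0.3793 = -0.3793 kN.
R_B = 5.807 + 0.3793 = 6.187 kN.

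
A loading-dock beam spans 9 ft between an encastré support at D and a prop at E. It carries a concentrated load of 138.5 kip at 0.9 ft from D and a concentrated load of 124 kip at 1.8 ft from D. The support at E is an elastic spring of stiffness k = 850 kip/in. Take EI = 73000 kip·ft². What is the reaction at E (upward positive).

R_E = 8.696 kip

Remove the prop at E; the released (primary) structure is a cantilever built in at D.
Free-end deflection of the primary structure under the applied loading (downward +):
  point load 138.5 at a = 0.9: Pa²(3L − a)/(6EI) = 488/EI
  point load 124 at a = 1.8: Pa²(3L − a)/(6EI) = 1687/EI
  δ_0 = 2175/EI
Flexibility coefficient — unit upward force at E: δ_{EE} = L³/(3EI) = 243/EI.
With EI = 73000 kip·ft²: δ_0 = 0.0298 ft and δ_{EE} = 0.003329 ft/kip.
Compatibility — the spring shortens by R_E/k under the reaction it provides: δ_0 − R_E·δ_{EE} = R_E/k. With 1/k = 1/(850×12) ft/kip = 0.000098 ft/kip, R_E = δ_0 / (δ_{EE} + 1/k) = 0.0298 / (0.003329 + 0.000098) = 8.696 kip.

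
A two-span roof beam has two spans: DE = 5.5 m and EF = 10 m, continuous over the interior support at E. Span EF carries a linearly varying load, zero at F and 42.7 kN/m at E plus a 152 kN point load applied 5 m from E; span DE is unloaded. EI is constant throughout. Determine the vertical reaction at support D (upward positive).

Take M_E as the redundant. Released structure: two simple spans DE and EF with a hinge at E.
Rotations at E on the released spans (each span's end-slope, ×1/EI):
  span EF: triangular load, peak 42.7: w₀L³/(45EI) = 948.9/EI
  span EF: point load 152 at a = 5: Pab(L + b)/(6LEI) = 950/EI
  relative rotation θ_0 = (0 + 1899)/EI = 1899/EI
A unit hogging moment at E produces rotation L₁/(3EI) + L₂/(3EI) = 5.167/EI.
Slope continuity at E: θ_0 = M_E·5.167/EI, so M_E = 1899/5.167 = 367.5 kN·m (hogging).
Span DE, ΣM about D with M_E applied at E: R_E^{DE}·5.5 = 0 + 367.5, so R_E^{DE} = 66.82 kN and R_D = 0 − 66.82 = -66.82 kN.

R_D = -66.82 kN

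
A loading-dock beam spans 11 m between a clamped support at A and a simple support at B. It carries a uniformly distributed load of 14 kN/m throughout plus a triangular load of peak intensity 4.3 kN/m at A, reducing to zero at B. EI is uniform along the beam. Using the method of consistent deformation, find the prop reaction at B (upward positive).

R_B = 62.48 kN

Take the reaction at B as the redundant and release it; the primary structure is a cantilever fixed at A.
Primary-structure tip deflection at B by superposition:
  UDL 14: wL⁴/(8EI) = 25622/EI
  triangular load, peak 4.3 at the fixed end: w₀L⁴/(30EI) = 2099/EI
  δ_0 = 27720/EI
Flexibility coefficient — unit upward force at B: δ_{BB} = L³/(3EI) = 443.7/EI.
The prop prevents deflection at B: R_B = δ_0/δ_{BB} = 27720/443.7 = 62.48 kN.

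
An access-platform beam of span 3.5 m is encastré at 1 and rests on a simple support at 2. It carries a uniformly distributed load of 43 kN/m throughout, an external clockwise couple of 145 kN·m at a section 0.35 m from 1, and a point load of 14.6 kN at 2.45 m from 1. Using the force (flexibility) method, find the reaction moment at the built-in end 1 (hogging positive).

M_1 = 176.5 kN·m

Choose R_2 as the redundant. The primary structure is the cantilever fixed at 1.
Downward deflection at the released point 2 due to the loads:
  UDL 43: wL⁴/(8EI) = 806.6/EI
  clockwise couple 145 at a = 0.35: M₀a(2L − a)/(2EI) = 168.7/EI
  point load 14.6 at a = 2.45: Pa²(3L − a)/(6EI) = 117.6/EI
  δ_0 = 1093/EI
Flexibility coefficient — unit upward force at 2: δ_{22} = L³/(3EI) = 14.29/EI.
The prop prevents deflection at 2: R_2 = δ_0/δ_{22} = 1093/14.29 = 76.47 kN.
Moment equilibrium about 1: M_1 = Σ(load moments about 1) − R_2·L = 444.1 − 76.47×3.5 = 176.5 kN·m.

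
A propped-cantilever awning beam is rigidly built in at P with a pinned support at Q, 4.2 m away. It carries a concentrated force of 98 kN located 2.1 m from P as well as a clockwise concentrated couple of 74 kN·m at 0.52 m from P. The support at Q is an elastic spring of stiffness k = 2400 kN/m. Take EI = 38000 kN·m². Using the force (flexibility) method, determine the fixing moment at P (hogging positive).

Take the reaction at Q as the redundant and release it; the primary structure is a cantilever fixed at P.
Free-end deflection of the primary structure under the applied loading (downward +):
  point load 98 at a = 2.1: Pa²(3L − a)/(6EI) = 756.3/EI
  clockwise couple 74 at a = 0.52: M₀a(2L − a)/(2EI) = 151.6/EI
  δ_0 = 907.9/EI
Flexibility coefficient — unit upward force at Q: δ_{QQ} = L³/(3EI) = 24.7/EI.
With EI = 38000 kN·m²: δ_0 = 0.023893 m and δ_{QQ} = 0.00065 m/kN.
Compatibility — the spring shortens by R_Q/k under the reaction it provides: δ_0 − R_Q·δ_{QQ} = R_Q/k. With 1/k = 0.000417 m/kN, R_Q = δ_0 / (δ_{QQ} + 1/k) = 0.023893 / (0.00065 + 0.000417) = 22.4 kN.
Moment equilibrium about P: M_P = Σ(load moments about P) − R_Q·L = 279.8 − 22.4×4.2 = 185.7 kN·m.

M_P = 185.7 kN·m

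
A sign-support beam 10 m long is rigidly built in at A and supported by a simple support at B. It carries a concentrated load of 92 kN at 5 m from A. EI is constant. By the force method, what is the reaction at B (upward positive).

R_B = 28.75 kN

Take the reaction at B as the redundant and release it; the primary structure is a cantilever fixed at A.
Free-end deflection of the primary structure under the applied loading (downward +):
  point load 92 at a = 5: Pa²(3L − a)/(6EI) = 9583/EI
Flexibility coefficient — unit upward force at B: δ_{BB} = L³/(3EI) = 333.3/EI.
Compatibility at B: δ_0 − R_B·δ_{BB} = 0, so R_B = 9583/333.3 = 28.75 kN.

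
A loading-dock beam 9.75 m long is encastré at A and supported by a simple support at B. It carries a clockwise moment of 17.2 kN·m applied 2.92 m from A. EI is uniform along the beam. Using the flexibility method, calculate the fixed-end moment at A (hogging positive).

M_A = 4.061 kN·m

Remove the prop at B; the released (primary) structure is a cantilever built in at A.
Downward deflection at the released point B due to the loads:
  clockwise couple 17.2 at a = 2.92: M₀a(2L − a)/(2EI) = 416.4/EI
Tip deflection under a unit load at B: L³/(3EI) = 309/EI.
The prop prevents deflection at B: R_B = δ_0/δ_{BB} = 416.4/309 = 1.348 kN.
Moment equilibrium about A: M_A = Σ(load moments about A) − R_B·L = 17.2 − 1.348×9.75 = 4.061 kN·m.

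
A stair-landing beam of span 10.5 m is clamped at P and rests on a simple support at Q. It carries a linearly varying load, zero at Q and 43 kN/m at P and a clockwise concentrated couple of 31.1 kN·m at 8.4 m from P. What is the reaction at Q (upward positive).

Choose R_Q as the redundant. The primary structure is the cantilever fixed at P.
Downward deflection at the released point Q due to the loads:
  triangular load, peak 43 at the fixed end: w₀L⁴/(30EI) = 17422/EI
  clockwise couple 31.1 at a = 8.4: M₀a(2L − a)/(2EI) = 1646/EI
  δ_0 = 19068/EI
Flexibility coefficient — unit upward force at Q: δ_{QQ} = L³/(3EI) = 385.9/EI.
Compatibility at Q: δ_0 − R_Q·δ_{QQ} = 0, so R_Q = 19068/385.9 = 49.42 kN.

R_Q = 49.42 kN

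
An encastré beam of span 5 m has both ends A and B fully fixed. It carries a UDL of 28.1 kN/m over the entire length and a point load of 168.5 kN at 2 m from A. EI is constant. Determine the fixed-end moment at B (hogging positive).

M_B = 139.4 kN·m

Take the two fixed-end moments M_A, M_B as redundants; the released structure is the simple span AB.
End rotations of the released simple span under the applied load (×1/EI):
  at A: UDL 28.1: wL³/(24EI) = 146.4/EI
  at B: UDL 28.1: wL³/(24EI) = 146.4/EI
  at A: point load 168.5 at a = 2: Pab(L + b)/(6LEI) = 269.6/EI
  at B: point load 168.5 at a = 2: Pab(L + a)/(6LEI) = 235.9/EI
  θ_A0 = 416/EI,  θ_B0 = 382.3/EI
Flexibility coefficients: a unit moment at one end gives L/(3EI) there and L/(6EI) at the far end, so f₁₁ = f₂₂ = 1.667/EI and f₁₂ = f₂₁ = 0.8333/EI.
Compatibility — zero rotation at each built-in end:
  1.667 M_A + 0.8333 M_B = 416
  0.8333 M_A + 1.667 M_B = 382.3
Solving the pair gives M_A = 179.9 kN·m and M_B = 139.4 kN·m (hogging).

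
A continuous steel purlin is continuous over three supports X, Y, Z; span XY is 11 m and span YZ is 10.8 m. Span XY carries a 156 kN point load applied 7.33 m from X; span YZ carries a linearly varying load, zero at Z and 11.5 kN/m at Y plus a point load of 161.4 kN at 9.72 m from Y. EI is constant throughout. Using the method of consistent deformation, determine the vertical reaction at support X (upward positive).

Take M_Y as the redundant. Released structure: two simple spans XY and YZ with a hinge at Y.
Discontinuity in slope at Y on the released structure — sum the simple-span end rotations:
  span XY: point load 156 at a = 7.33: Pab(L + a)/(6LEI) = 1166/EI
  span YZ: triangular load, peak 11.5: w₀L³/(45EI) = 321.9/EI
  span YZ: point load 161.4 at a = 9.72: Pab(L + b)/(6LEI) = 310.6/EI
  relative rotation θ_0 = (1166 + 632.6)/EI = 1798/EI
A unit hogging moment at Y produces rotation L₁/(3EI) + L₂/(3EI) = 7.267/EI.
Slope continuity at Y: θ_0 = M_Y·7.267/EI, so M_Y = 1798/7.267 = 247.4 kN·m (hogging).
Span XY, ΣM about X with M_Y applied at Y: R_Y^{XY}·11 = 1143 + 247.4, so R_Y^{XY} = 126.4 kN and R_X = 156 − 126.4 = 29.55 kN.

R_X = 29.55 kN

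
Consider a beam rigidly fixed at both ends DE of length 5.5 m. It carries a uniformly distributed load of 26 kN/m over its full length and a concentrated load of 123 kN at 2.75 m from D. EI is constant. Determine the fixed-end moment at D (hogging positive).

Release both end moments; the primary structure is a simply-supported span DE with redundants M_D and M_E.
Simple-span end rotations at D and E under the given loads:
  at D: UDL 26: wL³/(24EI) = 180.2/EI
  at E: UDL 26: wL³/(24EI) = 180.2/EI
  at D: point load 123 at a = 2.75: Pab(L + b)/(6LEI) = 232.5/EI
  at E: point load 123 at a = 2.75: Pab(L + a)/(6LEI) = 232.5/EI
  θ_D0 = 412.8/EI,  θ_E0 = 412.8/EI
Flexibility coefficients: a unit moment at one end gives L/(3EI) there and L/(6EI) at the far end, so f₁₁ = f₂₂ = 1.833/EI and f₁₂ = f₂₁ = 0.9167/EI.
Compatibility — zero rotation at each built-in end:
  1.833 M_D + 0.9167 M_E = 412.8
  0.9167 M_D + 1.833 M_E = 412.8
Solving the pair gives M_D = 150.1 kN·m and M_E = 150.1 kN·m (hogging).

M_D = 150.1 kN·m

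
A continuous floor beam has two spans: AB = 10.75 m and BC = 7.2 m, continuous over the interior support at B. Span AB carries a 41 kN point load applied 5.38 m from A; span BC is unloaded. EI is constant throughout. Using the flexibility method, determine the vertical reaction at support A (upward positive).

R_A = 15.88 kN

Release continuity at B by inserting a hinge; the redundant is the internal moment M_B. The primary structure is two simply-supported spans AB and BC.
End slopes at the hinge B, treating each span as simply supported:
  span AB: point load 41 at a = 5.38: Pab(L + a)/(6LEI) = 296.2/EI
  relative rotation θ_0 = (296.2 + 0)/EI = 296.2/EI
A unit hogging moment at B produces rotation L₁/(3EI) + L₂/(3EI) = 5.983/EI.
Compatibility: M_B·(L₁+L₂)/(3EI) = θ_0, giving M_B = 49.51 kN·m (hogging).
Span AB, ΣM about A with M_B applied at B: R_B^{AB}·10.75 = 220.6 + 49.51, so R_B^{AB} = 25.12 kN and R_A = 41 − 25.12 = 15.88 kN.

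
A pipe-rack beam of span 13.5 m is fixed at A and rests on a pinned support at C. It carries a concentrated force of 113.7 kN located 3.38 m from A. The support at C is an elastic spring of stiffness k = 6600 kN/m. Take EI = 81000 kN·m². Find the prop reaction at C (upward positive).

Release the roller at C. Primary structure: cantilever fixed at A.
Primary-structure tip deflection at C by superposition:
  point load 113.7 at a = 3.38: Pa²(3L − a)/(6EI) = 8036/EI
Flexibility coefficient — unit upward force at C: δ_{CC} = L³/(3EI) = 820.1/EI.
With EI = 81000 kN·m²: δ_0 = 0.099212 m and δ_{CC} = 0.010125 m/kN.
Compatibility — the spring shortens by R_C/k under the reaction it provides: δ_0 − R_C·δ_{CC} = R_C/k. With 1/k = 0.000152 m/kN, R_C = δ_0 / (δ_{CC} + 1/k) = 0.099212 / (0.010125 + 0.000152) = 9.654 kN.

R_C = 9.654 kN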